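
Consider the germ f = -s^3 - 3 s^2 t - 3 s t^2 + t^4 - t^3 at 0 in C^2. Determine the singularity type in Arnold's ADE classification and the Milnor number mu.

The Hessian of f at 0 is [[0, 0], [0, 0]] with rank 0, so corank 2. A Groebner basis of the Jacobian ideal J(f) in C{s,t} is {t^3, s^2 + 2*s*t + t^2}; counting standard monomials gives mu = 6. Corank 2; j^3 = -(s + t)^3 is a perfect cube, so E-series; the 4-jet and mu = 6 give E_6.

Type E6, Milnor number mu = 6.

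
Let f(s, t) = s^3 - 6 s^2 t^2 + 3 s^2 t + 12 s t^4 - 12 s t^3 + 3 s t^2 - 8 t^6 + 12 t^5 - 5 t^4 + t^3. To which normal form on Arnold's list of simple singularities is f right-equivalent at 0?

E_{6}

The Hessian of f at 0 has rank 0. Corank 2; j^3 = (s + t)^3 is a perfect cube, so E-series; the 4-jet and mu = 6 give E_6.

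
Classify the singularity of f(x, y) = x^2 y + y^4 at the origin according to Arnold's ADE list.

D_5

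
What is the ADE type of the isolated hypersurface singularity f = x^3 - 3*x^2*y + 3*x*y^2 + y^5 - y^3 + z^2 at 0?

E_8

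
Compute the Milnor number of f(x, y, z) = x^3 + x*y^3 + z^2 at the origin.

7

The Hessian of f at 0 is [[0, 0, 0], [0, 0, 0], [0, 0, 2]] with rank 1, so corank 2. A Groebner basis of the Jacobian ideal J(f) in C{x,y,z} is {x^3, x*y^2, 3*x^2 + y^3, z}; counting standard monomials gives mu = 7. Corank 2; j^3 = x^3 is a perfect cube, so E-series; the 4-jet and mu = 7 give E_7.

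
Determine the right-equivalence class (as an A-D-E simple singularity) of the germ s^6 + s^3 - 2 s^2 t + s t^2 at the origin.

D7

The Hessian of f at 0 has rank 0. Corank 2; j^3 = s*(s - t)^2 has shape L^2 M (L != M), so D-series; mu = 7 gives D_7.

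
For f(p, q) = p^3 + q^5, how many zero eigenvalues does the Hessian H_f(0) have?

Hessian at 0 has rank 0.

2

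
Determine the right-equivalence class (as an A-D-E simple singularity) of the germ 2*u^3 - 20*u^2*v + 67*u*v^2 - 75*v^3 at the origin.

D4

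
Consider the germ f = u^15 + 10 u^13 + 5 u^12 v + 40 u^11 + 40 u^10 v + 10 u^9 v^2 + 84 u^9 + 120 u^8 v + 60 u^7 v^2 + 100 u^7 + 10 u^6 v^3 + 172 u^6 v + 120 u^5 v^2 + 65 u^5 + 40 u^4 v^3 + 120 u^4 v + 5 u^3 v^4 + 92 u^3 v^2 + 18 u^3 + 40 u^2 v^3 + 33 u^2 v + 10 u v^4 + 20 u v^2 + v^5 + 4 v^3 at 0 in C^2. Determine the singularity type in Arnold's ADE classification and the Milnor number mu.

Type D_6, Milnor number mu = 6.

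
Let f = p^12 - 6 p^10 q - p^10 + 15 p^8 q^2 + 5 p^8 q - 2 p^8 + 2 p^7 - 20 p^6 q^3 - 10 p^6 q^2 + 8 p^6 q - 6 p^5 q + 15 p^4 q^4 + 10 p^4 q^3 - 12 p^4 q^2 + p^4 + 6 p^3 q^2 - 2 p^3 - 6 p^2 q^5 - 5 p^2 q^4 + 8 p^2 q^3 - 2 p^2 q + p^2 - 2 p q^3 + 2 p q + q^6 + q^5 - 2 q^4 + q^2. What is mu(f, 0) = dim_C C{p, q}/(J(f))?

4

The Hessian of f at 0 is [[2, 2], [2, 2]] with rank 1, so corank 1. A Groebner basis of the Jacobian ideal J(f) in C{p,q} is {p + q^3 - q^2 + q, p^2 - 2*p + q^2 - 2*q, p*q + p + q}; counting standard monomials gives mu = 4. Corank 1: A-series; mu = 4 gives A_4.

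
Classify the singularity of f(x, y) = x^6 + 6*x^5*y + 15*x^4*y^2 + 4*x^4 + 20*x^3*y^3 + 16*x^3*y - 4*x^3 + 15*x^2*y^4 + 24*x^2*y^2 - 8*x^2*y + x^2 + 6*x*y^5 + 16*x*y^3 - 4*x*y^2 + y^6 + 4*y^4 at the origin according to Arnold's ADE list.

A_5

The Hessian of f at 0 is [[2, 0], [0, 0]] with rank 1, so corank 1. A Groebner basis of the Jacobian ideal J(f) in C{x,y} is {x*y^2 + x*y - x/4 + y^2/2, -5*x*y/2 + x/2 + y^3 - y^2, x^2 + 2*x*y - x/2 + y^2}; counting standard monomials gives mu = 5. Corank 1: A-series; mu = 5 gives A_5.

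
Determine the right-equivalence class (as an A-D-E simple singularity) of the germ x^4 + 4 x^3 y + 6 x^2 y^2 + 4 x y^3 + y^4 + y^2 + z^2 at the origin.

The Hessian of f at 0 is [[0, 0, 0], [0, 2, 0], [0, 0, 2]] with rank 2, so corank 1. A Groebner basis of the Jacobian ideal J(f) in C{x,y,z} is {x^3, y, z}; counting standard monomials gives mu = 3. Corank 1: A-series; mu = 3 gives A_3.

A3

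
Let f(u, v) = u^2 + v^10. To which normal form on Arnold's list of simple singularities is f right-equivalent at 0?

A9

The Hessian of f at 0 has rank 1. Corank 1: A-series; mu = 9 gives A_9.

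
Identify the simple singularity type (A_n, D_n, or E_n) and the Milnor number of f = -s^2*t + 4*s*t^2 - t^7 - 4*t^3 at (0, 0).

The Hessian of f at 0 has rank 0. Corank 2; j^3 = -t*(s - 2*t)^2 has shape L^2 M (L != M), so D-series; mu = 8 gives D_8.

Type D8, Milnor number mu = 8.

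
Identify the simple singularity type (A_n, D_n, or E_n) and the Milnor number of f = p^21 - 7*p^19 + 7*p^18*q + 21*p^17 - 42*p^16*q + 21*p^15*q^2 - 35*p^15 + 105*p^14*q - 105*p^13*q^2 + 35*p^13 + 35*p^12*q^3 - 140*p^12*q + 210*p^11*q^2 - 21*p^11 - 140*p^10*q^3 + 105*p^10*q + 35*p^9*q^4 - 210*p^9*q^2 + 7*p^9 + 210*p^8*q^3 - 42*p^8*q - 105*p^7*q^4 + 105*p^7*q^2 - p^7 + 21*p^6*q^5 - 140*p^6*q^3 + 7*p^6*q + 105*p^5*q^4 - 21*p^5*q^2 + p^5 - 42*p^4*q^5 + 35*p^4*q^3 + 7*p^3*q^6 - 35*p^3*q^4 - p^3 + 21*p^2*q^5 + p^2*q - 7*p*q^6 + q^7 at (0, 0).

The Hessian of f at 0 is [[0, 0], [0, 0]] with rank 0, so corank 2. A Groebner basis of the Jacobian ideal J(f) in C{p,q} is {p*q/7 + q^6, p*q^2, p^2 - p*q}; counting standard monomials gives mu = 8. Corank 2; j^3 = -p^2*(p - q) has shape L^2 M (L != M), so D-series; mu = 8 gives D_8.

Type D_{8}, Milnor number mu = 8.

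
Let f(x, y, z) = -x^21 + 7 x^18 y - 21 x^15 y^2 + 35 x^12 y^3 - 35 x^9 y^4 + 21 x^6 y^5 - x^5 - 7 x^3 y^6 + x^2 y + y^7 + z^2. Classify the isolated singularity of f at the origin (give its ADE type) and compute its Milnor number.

Type D_{8}, Milnor number mu = 8.

The Hessian of f at 0 has rank 1. Corank 2; j^3 = x^2*y has shape L^2 M (L != M), so D-series; mu = 8 gives D_8.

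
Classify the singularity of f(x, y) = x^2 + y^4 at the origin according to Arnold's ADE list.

A_{3}

The Hessian of f at 0 has rank 1. Corank 1: A-series; mu = 3 gives A_3.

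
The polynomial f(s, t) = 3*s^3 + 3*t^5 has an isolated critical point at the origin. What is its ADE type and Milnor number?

Type E_8, Milnor number mu = 8.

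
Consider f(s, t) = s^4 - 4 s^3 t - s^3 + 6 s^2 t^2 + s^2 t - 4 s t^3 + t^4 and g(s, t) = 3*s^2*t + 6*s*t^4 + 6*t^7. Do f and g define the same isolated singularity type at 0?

No.

The Hessian of f at 0 has rank 0. Corank 2; j^3 = -s^2*(s - t) has shape L^2 M (L != M), so D-series; mu = 5 gives D_5. The Hessian of g at 0 has rank 0. Corank 2; j^3 = 3*s^2*t has shape L^2 M (L != M), so D-series; mu = 8 gives D_8. f is D_5 but g is D_8, hence not right-equivalent.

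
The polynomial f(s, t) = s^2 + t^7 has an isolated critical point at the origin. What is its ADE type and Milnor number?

The Hessian of f at 0 has rank 1. Corank 1: A-series; mu = 6 gives A_6.

Type A6, Milnor number mu = 6.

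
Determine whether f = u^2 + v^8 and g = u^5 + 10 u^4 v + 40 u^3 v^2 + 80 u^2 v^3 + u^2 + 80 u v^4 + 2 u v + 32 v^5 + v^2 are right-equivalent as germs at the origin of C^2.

The Hessian of f at 0 has rank 1. Corank 1: A-series; mu = 7 gives A_7. The Hessian of g at 0 has rank 1. Corank 1: A-series; mu = 4 gives A_4. f is A_7 but g is A_4, hence not right-equivalent.

No.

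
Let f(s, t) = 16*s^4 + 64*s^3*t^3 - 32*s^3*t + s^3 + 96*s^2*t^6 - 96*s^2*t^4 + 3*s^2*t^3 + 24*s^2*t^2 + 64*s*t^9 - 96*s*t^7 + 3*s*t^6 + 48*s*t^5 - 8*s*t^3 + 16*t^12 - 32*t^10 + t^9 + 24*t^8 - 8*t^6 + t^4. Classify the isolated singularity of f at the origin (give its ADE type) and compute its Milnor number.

Type E_6, Milnor number mu = 6.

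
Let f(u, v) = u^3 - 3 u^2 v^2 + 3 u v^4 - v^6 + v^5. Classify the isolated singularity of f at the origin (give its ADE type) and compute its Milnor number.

The Hessian of f at 0 has rank 0. Corank 2; j^3 = u^3 is a perfect cube, so E-series; the 5-jet and mu = 8 give E_8.

Type E8, Milnor number mu = 8.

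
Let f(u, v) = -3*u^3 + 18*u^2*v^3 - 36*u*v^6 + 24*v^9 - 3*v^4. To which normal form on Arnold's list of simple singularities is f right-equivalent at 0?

The Hessian of f at 0 has rank 0. Corank 2; j^3 = -3*u^3 is a perfect cube, so E-series; the 4-jet and mu = 6 give E_6.

E6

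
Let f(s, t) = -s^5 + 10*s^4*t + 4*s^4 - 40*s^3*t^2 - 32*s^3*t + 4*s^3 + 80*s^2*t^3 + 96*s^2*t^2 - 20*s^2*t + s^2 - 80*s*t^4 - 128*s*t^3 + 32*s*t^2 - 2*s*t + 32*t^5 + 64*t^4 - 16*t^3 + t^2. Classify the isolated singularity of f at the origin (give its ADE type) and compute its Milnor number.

The Hessian of f at 0 has rank 1. Corank 1: A-series; mu = 4 gives A_4.

Type A_4, Milnor number mu = 4.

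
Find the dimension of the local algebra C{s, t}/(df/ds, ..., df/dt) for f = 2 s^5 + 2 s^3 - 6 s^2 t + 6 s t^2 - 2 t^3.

The Hessian of f at 0 has rank 0. Corank 2; j^3 = 2*(s - t)^3 is a perfect cube, so E-series; the 5-jet and mu = 8 give E_8.

8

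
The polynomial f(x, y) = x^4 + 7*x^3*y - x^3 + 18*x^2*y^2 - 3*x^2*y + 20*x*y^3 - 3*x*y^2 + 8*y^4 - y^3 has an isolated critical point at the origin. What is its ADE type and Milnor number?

Type E7, Milnor number mu = 7.

The Hessian of f at 0 is [[0, 0], [0, 0]] with rank 0, so corank 2. A Groebner basis of the Jacobian ideal J(f) in C{x,y} is {3*x^2 + 6*x*y + y^4 - y^3 + 3*y^2, x^3 - 9*x^2 - 18*x*y + 4*y^3 - 9*y^2, x^2*y + 5*x^2 + 10*x*y - 8*y^3/3 + 5*y^2, -2*x^2 + x*y^2 - 4*x*y + 5*y^3/3 - 2*y^2}; counting standard monomials gives mu = 7. Corank 2; j^3 = -(x + y)^3 is a perfect cube, so E-series; the 4-jet and mu = 7 give E_7.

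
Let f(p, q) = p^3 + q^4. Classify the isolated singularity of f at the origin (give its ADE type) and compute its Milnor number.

Type E_6, Milnor number mu = 6.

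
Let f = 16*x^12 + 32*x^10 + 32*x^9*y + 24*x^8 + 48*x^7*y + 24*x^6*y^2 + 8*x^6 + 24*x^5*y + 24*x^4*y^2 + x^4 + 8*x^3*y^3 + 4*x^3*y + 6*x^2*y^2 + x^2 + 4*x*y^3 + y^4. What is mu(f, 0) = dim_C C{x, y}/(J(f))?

The Hessian of f at 0 has rank 1. Corank 1: A-series; mu = 3 gives A_3.

3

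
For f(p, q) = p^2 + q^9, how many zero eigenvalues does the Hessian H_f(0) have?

1

Hessian at 0 has rank 1.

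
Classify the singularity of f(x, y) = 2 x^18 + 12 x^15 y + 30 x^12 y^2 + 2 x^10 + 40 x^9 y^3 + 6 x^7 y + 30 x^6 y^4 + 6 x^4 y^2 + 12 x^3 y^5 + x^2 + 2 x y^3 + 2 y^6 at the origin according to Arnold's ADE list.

A_{5}

The Hessian of f at 0 is [[2, 0], [0, 0]] with rank 1, so corank 1. A Groebner basis of the Jacobian ideal J(f) in C{x,y} is {x*y^2, x + y^3, x^2}; counting standard monomials gives mu = 5. Corank 1: A-series; mu = 5 gives A_5.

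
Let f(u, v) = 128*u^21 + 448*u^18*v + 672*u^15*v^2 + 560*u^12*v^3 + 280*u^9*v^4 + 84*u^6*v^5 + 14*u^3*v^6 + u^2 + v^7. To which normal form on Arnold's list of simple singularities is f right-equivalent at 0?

The Hessian of f at 0 is [[2, 0], [0, 0]] with rank 1, so corank 1. A Groebner basis of the Jacobian ideal J(f) in C{u,v} is {v^6, u}; counting standard monomials gives mu = 6. Corank 1: A-series; mu = 6 gives A_6.

A6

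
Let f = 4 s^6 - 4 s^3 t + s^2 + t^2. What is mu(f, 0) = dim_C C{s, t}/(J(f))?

1

The Hessian of f at 0 is [[2, 0], [0, 2]] with rank 2, so corank 0. A Groebner basis of the Jacobian ideal J(f) in C{s,t} is {s, t}; counting standard monomials gives mu = 1. Corank 0: nondegenerate Morse point, so A_1.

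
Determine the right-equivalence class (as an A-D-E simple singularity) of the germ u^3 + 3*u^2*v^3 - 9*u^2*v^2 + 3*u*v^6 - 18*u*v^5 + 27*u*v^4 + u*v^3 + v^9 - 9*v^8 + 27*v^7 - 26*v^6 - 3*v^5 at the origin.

E7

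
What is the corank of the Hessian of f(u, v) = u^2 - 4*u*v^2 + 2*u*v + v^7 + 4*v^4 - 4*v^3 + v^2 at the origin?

1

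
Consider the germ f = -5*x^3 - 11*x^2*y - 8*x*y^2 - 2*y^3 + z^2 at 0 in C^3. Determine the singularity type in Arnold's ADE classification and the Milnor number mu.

The Hessian of f at 0 has rank 1. Corank 2; j^3 = -(x + y)*(5*x^2 + 6*x*y + 2*y^2) splits into three distinct lines over C (the quadratic factor has nonzero discriminant), so D_4.

Type D_{4}, Milnor number mu = 4.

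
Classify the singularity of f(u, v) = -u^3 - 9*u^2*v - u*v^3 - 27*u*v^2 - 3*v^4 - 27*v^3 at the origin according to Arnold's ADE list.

The Hessian of f at 0 is [[0, 0], [0, 0]] with rank 0, so corank 2. A Groebner basis of the Jacobian ideal J(f) in C{u,v} is {u^3 + 9*u^2*v + 162*u^2 + 972*u*v + 1458*v^2, -9*u^2 + u*v^2 - 54*u*v - 81*v^2, 3*u^2 + 18*u*v + v^3 + 27*v^2}; counting standard monomials gives mu = 7. Corank 2; j^3 = -(u + 3*v)^3 is a perfect cube, so E-series; the 4-jet and mu = 7 give E_7.

E7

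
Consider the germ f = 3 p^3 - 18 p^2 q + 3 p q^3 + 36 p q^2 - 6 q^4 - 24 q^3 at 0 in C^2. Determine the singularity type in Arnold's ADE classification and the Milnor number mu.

The Hessian of f at 0 has rank 0. Corank 2; j^3 = 3*(p - 2*q)^3 is a perfect cube, so E-series; the 4-jet and mu = 7 give E_7.

Type E_7, Milnor number mu = 7.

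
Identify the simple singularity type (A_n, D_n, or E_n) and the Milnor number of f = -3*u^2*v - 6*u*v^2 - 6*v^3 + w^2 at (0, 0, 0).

Type D4, Milnor number mu = 4.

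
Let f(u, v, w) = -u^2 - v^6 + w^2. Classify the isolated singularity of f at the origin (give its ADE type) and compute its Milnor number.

Type A5, Milnor number mu = 5.

The Hessian of f at 0 has rank 2. Corank 1: A-series; mu = 5 gives A_5.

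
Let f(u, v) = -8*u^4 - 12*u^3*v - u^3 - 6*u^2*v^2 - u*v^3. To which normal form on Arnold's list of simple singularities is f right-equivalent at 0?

E7

The Hessian of f at 0 has rank 0. Corank 2; j^3 = -u^3 is a perfect cube, so E-series; the 4-jet and mu = 7 give E_7.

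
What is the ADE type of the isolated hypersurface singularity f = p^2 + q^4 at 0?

The Hessian of f at 0 has rank 1. Corank 1: A-series; mu = 3 gives A_3.

A_{3}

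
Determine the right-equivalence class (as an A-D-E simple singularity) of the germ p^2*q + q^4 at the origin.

The Hessian of f at 0 is [[0, 0], [0, 0]] with rank 0, so corank 2. A Groebner basis of the Jacobian ideal J(f) in C{p,q} is {p^3, p^2/4 + q^3, p*q}; counting standard monomials gives mu = 5. Corank 2; j^3 = p^2*q has shape L^2 M (L != M), so D-series; mu = 5 gives D_5.

D5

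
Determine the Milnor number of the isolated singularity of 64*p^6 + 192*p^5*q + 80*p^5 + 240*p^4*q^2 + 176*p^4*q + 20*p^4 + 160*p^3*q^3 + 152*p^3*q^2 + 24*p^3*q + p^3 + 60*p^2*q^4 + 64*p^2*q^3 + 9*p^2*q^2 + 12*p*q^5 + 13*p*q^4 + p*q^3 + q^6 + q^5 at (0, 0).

7

The Hessian of f at 0 has rank 0. Corank 2; j^3 = p^3 is a perfect cube, so E-series; the 4-jet and mu = 7 give E_7.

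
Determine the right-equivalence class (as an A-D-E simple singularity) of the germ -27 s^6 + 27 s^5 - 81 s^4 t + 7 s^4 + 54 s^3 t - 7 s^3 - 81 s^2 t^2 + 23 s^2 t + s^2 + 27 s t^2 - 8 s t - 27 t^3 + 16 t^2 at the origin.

A_{2}

The Hessian of f at 0 has rank 1. Corank 1: A-series; mu = 2 gives A_2.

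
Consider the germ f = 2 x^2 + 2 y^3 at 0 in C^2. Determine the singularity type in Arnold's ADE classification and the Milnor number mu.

The Hessian of f at 0 has rank 1. Corank 1: A-series; mu = 2 gives A_2.

Type A2, Milnor number mu = 2.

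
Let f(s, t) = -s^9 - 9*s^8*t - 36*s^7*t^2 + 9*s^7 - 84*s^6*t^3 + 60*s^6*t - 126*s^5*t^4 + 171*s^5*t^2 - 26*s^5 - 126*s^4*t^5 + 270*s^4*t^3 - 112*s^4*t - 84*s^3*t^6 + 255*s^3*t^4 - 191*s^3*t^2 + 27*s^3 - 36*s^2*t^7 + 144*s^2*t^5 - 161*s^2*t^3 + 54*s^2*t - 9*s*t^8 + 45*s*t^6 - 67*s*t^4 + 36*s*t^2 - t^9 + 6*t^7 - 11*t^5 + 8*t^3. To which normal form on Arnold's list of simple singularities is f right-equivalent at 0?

E8

The Hessian of f at 0 has rank 0. Corank 2; j^3 = (3*s + 2*t)^3 is a perfect cube, so E-series; the 5-jet and mu = 8 give E_8.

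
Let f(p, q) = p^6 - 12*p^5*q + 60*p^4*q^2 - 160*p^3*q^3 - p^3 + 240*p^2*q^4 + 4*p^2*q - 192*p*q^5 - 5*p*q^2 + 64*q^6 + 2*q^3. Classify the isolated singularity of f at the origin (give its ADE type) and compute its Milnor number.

The Hessian of f at 0 has rank 0. Corank 2; j^3 = -(p - 2*q)*(p - q)^2 has shape L^2 M (L != M), so D-series; mu = 7 gives D_7.

Type D_7, Milnor number mu = 7.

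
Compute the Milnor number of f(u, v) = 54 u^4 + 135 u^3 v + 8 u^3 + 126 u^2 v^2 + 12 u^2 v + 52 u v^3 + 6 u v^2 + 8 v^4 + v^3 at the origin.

The Hessian of f at 0 is [[0, 0], [0, 0]] with rank 0, so corank 2. A Groebner basis of the Jacobian ideal J(f) in C{u,v} is {256*u^2/3 + 256*u*v/3 + v^4 + 8*v^3/9 + 64*v^2/3, u^3 + 28*u^2/3 + 28*u*v/3 + 2*v^3/9 + 7*v^2/3, u^2*v - 104*u^2/9 - 104*u*v/9 - 10*v^3/27 - 26*v^2/9, 32*u^2/3 + u*v^2 + 32*u*v/3 + 11*v^3/18 + 8*v^2/3}; counting standard monomials gives mu = 7. Corank 2; j^3 = (2*u + v)^3 is a perfect cube, so E-series; the 4-jet and mu = 7 give E_7.

7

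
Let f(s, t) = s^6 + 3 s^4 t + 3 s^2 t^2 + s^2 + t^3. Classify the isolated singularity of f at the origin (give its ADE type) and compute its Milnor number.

The Hessian of f at 0 is [[2, 0], [0, 0]] with rank 1, so corank 1. A Groebner basis of the Jacobian ideal J(f) in C{s,t} is {t^2, s}; counting standard monomials gives mu = 2. Corank 1: A-series; mu = 2 gives A_2.

Type A2, Milnor number mu = 2.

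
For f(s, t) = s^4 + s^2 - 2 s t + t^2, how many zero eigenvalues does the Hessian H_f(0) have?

1

Hessian at 0 has rank 1.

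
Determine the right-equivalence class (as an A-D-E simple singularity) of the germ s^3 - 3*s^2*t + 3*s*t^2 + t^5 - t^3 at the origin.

The Hessian of f at 0 has rank 0. Corank 2; j^3 = (s - t)^3 is a perfect cube, so E-series; the 5-jet and mu = 8 give E_8.

E8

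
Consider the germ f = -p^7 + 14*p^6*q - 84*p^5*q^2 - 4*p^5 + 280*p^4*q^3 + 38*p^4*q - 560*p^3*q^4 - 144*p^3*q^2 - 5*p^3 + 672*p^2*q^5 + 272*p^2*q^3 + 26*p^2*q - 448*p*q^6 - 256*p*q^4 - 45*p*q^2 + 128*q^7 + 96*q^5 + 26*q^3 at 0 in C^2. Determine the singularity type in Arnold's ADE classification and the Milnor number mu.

Type D4, Milnor number mu = 4.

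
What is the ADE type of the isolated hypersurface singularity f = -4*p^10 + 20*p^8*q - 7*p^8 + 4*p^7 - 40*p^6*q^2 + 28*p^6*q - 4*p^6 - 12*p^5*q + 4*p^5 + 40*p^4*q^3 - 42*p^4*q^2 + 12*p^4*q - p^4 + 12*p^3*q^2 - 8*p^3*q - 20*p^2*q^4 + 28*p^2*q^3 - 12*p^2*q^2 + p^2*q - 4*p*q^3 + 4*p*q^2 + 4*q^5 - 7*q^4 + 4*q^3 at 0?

D5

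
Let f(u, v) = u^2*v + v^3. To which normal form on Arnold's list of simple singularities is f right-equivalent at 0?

The Hessian of f at 0 has rank 0. Corank 2; j^3 = v*(u^2 + v^2) splits into three distinct lines over C (the quadratic factor has nonzero discriminant), so D_4.

D_{4}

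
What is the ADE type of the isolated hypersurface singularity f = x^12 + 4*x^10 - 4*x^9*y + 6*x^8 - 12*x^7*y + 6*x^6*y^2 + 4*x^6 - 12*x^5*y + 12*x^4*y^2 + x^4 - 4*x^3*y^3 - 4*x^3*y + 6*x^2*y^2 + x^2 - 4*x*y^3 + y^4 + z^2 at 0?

A_{3}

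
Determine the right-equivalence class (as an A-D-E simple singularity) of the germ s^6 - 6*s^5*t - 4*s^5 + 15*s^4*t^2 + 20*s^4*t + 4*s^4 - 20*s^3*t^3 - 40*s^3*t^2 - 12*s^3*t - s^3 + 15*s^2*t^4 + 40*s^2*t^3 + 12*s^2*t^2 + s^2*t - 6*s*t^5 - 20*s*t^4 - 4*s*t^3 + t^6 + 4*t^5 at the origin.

D7

The Hessian of f at 0 has rank 0. Corank 2; j^3 = -s^2*(s - t) has shape L^2 M (L != M), so D-series; mu = 7 gives D_7.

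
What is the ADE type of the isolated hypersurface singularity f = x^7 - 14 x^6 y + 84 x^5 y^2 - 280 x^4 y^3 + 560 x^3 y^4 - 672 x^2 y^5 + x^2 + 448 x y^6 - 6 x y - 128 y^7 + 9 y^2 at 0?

A_{6}

The Hessian of f at 0 is [[2, -6], [-6, 18]] with rank 1, so corank 1. A Groebner basis of the Jacobian ideal J(f) in C{x,y} is {y^6, x - 3*y}; counting standard monomials gives mu = 6. Corank 1: A-series; mu = 6 gives A_6.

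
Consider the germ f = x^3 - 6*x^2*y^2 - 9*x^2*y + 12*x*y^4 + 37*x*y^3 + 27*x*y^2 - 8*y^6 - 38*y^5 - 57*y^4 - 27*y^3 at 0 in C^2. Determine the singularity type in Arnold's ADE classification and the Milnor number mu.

Type E_7, Milnor number mu = 7.

The Hessian of f at 0 is [[0, 0], [0, 0]] with rank 0, so corank 2. A Groebner basis of the Jacobian ideal J(f) in C{x,y} is {-x^2/4 + 3*x*y/2 + y^4 - y^3/12 - 9*y^2/4, x^3 - 51*x^2/4 + 153*x*y/2 - 125*y^3/4 - 459*y^2/4, x^2*y - 35*x^2/12 + 35*x*y/2 - 359*y^3/36 - 105*y^2/4, -x^2/2 + x*y^2 + 3*x*y - 19*y^3/6 - 9*y^2/2}; counting standard monomials gives mu = 7. Corank 2; j^3 = (x - 3*y)^3 is a perfect cube, so E-series; the 4-jet and mu = 7 give E_7.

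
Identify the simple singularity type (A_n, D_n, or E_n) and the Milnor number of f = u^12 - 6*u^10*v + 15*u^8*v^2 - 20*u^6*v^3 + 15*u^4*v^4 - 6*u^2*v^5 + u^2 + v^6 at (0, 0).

Type A5, Milnor number mu = 5.

The Hessian of f at 0 has rank 1. Corank 1: A-series; mu = 5 gives A_5.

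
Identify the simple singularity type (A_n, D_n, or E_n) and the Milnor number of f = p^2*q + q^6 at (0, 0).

Type D7, Milnor number mu = 7.

The Hessian of f at 0 has rank 0. Corank 2; j^3 = p^2*q has shape L^2 M (L != M), so D-series; mu = 7 gives D_7.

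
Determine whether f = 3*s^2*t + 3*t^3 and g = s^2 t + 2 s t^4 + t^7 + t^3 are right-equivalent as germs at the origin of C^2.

Yes.

The Hessian of f at 0 is [[0, 0], [0, 0]] with rank 0, so corank 2. A Groebner basis of the Jacobian ideal J(f) in C{s,t} is {t^3, s^2 + 3*t^2, s*t}; counting standard monomials gives mu = 4. Corank 2; j^3 = 3*t*(s^2 + t^2) splits into three distinct lines over C (the quadratic factor has nonzero discriminant), so D_4. The Hessian of g at 0 is [[0, 0], [0, 0]] with rank 0, so corank 2. A Groebner basis of the Jacobian ideal J(g) in C{s,t} is {t^3, s^2 + 3*t^2, s*t}; counting standard monomials gives mu = 4. Corank 2; j^3 = t*(s^2 + t^2) splits into three distinct lines over C (the quadratic factor has nonzero discriminant), so D_4. Both have type D_4, hence right-equivalent.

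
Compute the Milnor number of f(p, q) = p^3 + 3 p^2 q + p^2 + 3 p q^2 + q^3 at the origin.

2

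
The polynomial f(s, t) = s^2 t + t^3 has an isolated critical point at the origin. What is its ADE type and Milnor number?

Type D_4, Milnor number mu = 4.

The Hessian of f at 0 has rank 0. Corank 2; j^3 = t*(s^2 + t^2) splits into three distinct lines over C (the quadratic factor has nonzero discriminant), so D_4.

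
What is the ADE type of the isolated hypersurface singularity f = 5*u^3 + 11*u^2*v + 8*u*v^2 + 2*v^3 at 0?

D_{4}

The Hessian of f at 0 is [[0, 0], [0, 0]] with rank 0, so corank 2. A Groebner basis of the Jacobian ideal J(f) in C{u,v} is {v^3, u^2 + 2*v^2, u*v - v^2}; counting standard monomials gives mu = 4. Corank 2; j^3 = (u + v)*(5*u^2 + 6*u*v + 2*v^2) splits into three distinct lines over C (the quadratic factor has nonzero discriminant), so D_4.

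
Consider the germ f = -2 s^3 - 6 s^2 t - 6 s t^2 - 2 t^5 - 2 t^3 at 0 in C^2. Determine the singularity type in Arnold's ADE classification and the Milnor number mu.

Type E_{8}, Milnor number mu = 8.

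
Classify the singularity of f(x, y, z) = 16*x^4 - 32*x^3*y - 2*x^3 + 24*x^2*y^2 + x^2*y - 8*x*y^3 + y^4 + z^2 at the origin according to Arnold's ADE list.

D_5

The Hessian of f at 0 is [[0, 0, 0], [0, 0, 0], [0, 0, 2]] with rank 1, so corank 2. A Groebner basis of the Jacobian ideal J(f) in C{x,y,z} is {x*y^2, x*y/8 + y^3, x^2 - x*y/2, z}; counting standard monomials gives mu = 5. Corank 2; j^3 = -x^2*(2*x - y) has shape L^2 M (L != M), so D-series; mu = 5 gives D_5.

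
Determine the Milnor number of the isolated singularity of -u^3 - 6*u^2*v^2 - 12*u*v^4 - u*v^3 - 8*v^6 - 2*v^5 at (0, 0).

7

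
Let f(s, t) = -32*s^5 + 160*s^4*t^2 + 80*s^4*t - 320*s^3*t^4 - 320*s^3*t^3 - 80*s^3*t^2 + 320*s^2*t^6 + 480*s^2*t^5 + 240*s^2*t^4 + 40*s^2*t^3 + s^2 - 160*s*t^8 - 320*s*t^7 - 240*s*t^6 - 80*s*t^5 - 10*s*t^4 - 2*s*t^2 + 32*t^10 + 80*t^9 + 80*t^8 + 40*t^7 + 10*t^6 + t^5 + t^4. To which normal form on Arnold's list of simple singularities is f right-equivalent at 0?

The Hessian of f at 0 has rank 1. Corank 1: A-series; mu = 4 gives A_4.

A_{4}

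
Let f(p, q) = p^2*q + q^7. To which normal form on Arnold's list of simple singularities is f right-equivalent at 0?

The Hessian of f at 0 has rank 0. Corank 2; j^3 = p^2*q has shape L^2 M (L != M), so D-series; mu = 8 gives D_8.

D8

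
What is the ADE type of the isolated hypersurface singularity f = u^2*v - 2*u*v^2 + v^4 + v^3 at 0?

The Hessian of f at 0 has rank 0. Corank 2; j^3 = v*(u - v)^2 has shape L^2 M (L != M), so D-series; mu = 5 gives D_5.

D_5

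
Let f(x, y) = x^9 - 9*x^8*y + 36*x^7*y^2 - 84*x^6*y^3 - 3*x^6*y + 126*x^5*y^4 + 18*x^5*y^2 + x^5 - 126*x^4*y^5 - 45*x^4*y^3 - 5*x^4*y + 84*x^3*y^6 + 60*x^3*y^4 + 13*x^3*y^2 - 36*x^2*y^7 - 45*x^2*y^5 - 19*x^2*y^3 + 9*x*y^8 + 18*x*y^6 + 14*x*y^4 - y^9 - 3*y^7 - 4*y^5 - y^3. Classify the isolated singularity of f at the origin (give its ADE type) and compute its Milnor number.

The Hessian of f at 0 has rank 0. Corank 2; j^3 = -y^3 is a perfect cube, so E-series; the 5-jet and mu = 8 give E_8.

Type E_8, Milnor number mu = 8.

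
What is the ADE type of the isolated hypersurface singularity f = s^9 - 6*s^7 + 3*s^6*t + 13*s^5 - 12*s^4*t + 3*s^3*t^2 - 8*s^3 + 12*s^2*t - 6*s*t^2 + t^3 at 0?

The Hessian of f at 0 is [[0, 0], [0, 0]] with rank 0, so corank 2. A Groebner basis of the Jacobian ideal J(f) in C{s,t} is {24*s^2 + s*t^3 - 24*s*t + 6*t^2, 64*s^2 - 64*s*t + t^4 + 16*t^2, s^3 - 3*s*t^2/4 + t^3/4, s^2*t - s*t^2 + t^3/4}; counting standard monomials gives mu = 8. Corank 2; j^3 = -(2*s - t)^3 is a perfect cube, so E-series; the 5-jet and mu = 8 give E_8.

E_8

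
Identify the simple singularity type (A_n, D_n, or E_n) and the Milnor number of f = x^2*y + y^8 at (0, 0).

Type D9, Milnor number mu = 9.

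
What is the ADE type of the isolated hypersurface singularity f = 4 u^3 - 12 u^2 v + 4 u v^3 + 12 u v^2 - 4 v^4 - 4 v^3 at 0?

The Hessian of f at 0 has rank 0. Corank 2; j^3 = 4*(u - v)^3 is a perfect cube, so E-series; the 4-jet and mu = 7 give E_7.

E7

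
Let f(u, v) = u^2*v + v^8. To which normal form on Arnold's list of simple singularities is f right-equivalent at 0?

The Hessian of f at 0 is [[0, 0], [0, 0]] with rank 0, so corank 2. A Groebner basis of the Jacobian ideal J(f) in C{u,v} is {u^2/8 + v^7, u^3, u*v}; counting standard monomials gives mu = 9. Corank 2; j^3 = u^2*v has shape L^2 M (L != M), so D-series; mu = 9 gives D_9.

D_{9}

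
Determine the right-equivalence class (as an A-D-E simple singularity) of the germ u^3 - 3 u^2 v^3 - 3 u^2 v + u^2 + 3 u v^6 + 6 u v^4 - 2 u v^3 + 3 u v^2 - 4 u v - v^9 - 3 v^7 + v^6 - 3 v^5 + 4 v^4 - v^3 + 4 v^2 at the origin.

A_{2}

The Hessian of f at 0 has rank 1. Corank 1: A-series; mu = 2 gives A_2.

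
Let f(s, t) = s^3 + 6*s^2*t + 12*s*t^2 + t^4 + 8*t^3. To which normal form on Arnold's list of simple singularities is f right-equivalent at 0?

E6

The Hessian of f at 0 is [[0, 0], [0, 0]] with rank 0, so corank 2. A Groebner basis of the Jacobian ideal J(f) in C{s,t} is {t^3, s^2 + 4*s*t + 4*t^2}; counting standard monomials gives mu = 6. Corank 2; j^3 = (s + 2*t)^3 is a perfect cube, so E-series; the 4-jet and mu = 6 give E_6.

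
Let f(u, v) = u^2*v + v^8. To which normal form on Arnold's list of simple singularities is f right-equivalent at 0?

D_{9}

The Hessian of f at 0 has rank 0. Corank 2; j^3 = u^2*v has shape L^2 M (L != M), so D-series; mu = 9 gives D_9.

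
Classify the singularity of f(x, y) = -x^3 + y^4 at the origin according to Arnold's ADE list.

E6

The Hessian of f at 0 has rank 0. Corank 2; j^3 = -x^3 is a perfect cube, so E-series; the 4-jet and mu = 6 give E_6.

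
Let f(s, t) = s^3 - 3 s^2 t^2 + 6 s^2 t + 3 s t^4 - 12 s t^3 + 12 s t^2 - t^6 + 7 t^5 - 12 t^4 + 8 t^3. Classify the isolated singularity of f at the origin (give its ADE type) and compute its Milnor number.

Type E_{8}, Milnor number mu = 8.

The Hessian of f at 0 has rank 0. Corank 2; j^3 = (s + 2*t)^3 is a perfect cube, so E-series; the 5-jet and mu = 8 give E_8.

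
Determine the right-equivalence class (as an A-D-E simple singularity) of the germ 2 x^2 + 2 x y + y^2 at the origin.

A1

The Hessian of f at 0 has rank 2. Corank 0: nondegenerate Morse point, so A_1.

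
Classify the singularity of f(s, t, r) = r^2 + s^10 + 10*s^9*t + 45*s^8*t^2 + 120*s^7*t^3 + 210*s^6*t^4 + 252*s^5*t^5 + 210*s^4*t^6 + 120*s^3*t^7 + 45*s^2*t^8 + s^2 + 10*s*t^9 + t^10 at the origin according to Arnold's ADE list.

A_9

The Hessian of f at 0 has rank 2. Corank 1: A-series; mu = 9 gives A_9.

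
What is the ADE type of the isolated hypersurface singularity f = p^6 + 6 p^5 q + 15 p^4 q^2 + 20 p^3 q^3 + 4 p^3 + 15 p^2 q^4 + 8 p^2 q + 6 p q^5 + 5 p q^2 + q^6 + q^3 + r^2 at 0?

D7

The Hessian of f at 0 is [[0, 0, 0], [0, 0, 0], [0, 0, 2]] with rank 1, so corank 2. A Groebner basis of the Jacobian ideal J(f) in C{p,q,r} is {-32*p*q/3 + q^5 - 16*q^2/3, p*q^2 + q^3/2, p^2 + 3*p*q/2 + q^2/2, r}; counting standard monomials gives mu = 7. Corank 2; j^3 = (p + q)*(2*p + q)^2 has shape L^2 M (L != M), so D-series; mu = 7 gives D_7.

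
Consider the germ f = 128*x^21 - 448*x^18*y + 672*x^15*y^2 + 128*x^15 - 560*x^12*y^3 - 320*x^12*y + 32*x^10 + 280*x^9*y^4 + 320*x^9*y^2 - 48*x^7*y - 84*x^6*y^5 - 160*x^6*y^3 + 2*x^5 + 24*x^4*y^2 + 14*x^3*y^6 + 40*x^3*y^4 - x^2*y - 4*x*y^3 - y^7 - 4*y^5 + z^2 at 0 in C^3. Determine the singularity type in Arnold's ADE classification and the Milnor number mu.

Type D_8, Milnor number mu = 8.

The Hessian of f at 0 has rank 1. Corank 2; j^3 = -x^2*y has shape L^2 M (L != M), so D-series; mu = 8 gives D_8.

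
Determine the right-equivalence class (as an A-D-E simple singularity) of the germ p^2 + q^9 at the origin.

A_8

The Hessian of f at 0 has rank 1. Corank 1: A-series; mu = 8 gives A_8.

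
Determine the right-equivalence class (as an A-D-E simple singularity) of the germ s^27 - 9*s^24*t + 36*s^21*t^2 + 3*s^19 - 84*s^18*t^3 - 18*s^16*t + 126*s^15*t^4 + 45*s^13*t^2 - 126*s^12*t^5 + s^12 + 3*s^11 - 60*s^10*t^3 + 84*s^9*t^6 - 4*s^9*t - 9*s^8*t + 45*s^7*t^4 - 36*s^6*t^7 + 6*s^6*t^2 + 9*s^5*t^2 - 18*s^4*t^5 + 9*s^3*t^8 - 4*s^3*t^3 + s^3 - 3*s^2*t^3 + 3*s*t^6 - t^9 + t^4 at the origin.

E_{6}

The Hessian of f at 0 has rank 0. Corank 2; j^3 = s^3 is a perfect cube, so E-series; the 4-jet and mu = 6 give E_6.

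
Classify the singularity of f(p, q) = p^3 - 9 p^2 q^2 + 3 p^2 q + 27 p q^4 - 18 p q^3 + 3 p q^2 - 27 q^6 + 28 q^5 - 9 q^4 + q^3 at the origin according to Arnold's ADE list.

E_8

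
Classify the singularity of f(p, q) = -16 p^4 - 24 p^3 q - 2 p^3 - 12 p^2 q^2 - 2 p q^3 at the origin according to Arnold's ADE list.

E_{7}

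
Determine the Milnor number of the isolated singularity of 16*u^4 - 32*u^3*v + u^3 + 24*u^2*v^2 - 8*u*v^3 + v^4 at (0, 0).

6

The Hessian of f at 0 is [[0, 0], [0, 0]] with rank 0, so corank 2. A Groebner basis of the Jacobian ideal J(f) in C{u,v} is {v^4, u*v^2 - v^3/6, u^2}; counting standard monomials gives mu = 6. Corank 2; j^3 = u^3 is a perfect cube, so E-series; the 4-jet and mu = 6 give E_6.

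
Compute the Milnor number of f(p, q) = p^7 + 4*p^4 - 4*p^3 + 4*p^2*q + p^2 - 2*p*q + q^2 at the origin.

6

The Hessian of f at 0 has rank 1. Corank 1: A-series; mu = 6 gives A_6.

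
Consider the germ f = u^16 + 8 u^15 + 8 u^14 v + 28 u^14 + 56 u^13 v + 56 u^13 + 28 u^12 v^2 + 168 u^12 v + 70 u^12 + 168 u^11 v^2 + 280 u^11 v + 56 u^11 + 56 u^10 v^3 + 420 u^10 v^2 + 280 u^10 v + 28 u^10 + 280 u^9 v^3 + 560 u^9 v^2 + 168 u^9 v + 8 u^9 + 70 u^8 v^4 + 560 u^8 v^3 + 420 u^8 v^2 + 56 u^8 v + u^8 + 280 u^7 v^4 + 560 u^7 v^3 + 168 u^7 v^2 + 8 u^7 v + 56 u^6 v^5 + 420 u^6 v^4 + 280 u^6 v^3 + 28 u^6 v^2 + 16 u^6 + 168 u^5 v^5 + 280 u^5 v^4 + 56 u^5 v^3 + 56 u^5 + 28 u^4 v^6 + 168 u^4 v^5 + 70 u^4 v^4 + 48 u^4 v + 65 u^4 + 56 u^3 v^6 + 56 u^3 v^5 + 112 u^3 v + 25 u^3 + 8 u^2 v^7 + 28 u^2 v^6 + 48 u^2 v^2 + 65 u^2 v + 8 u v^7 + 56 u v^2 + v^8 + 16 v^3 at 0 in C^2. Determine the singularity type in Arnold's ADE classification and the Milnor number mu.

Type D_9, Milnor number mu = 9.

The Hessian of f at 0 is [[0, 0], [0, 0]] with rank 0, so corank 2. A Groebner basis of the Jacobian ideal J(f) in C{u,v} is {u^2*v^2 + 5*u*v^2/4 + v^3, -2098527*u^2*v/256 + 3125*u^2/1024 + u*v^3 - 75*u*v^2/8 - 10480135*u*v/1024 - 15*v^3/4 - 2096527*v^2/256, 41961165*u^2*v/1024 - 46875*u^2/4096 + 875*u*v^2/32 + 209630825*u*v/4096 + v^4 + 75*v^3/8 + 41933665*v^2/1024, u^3 + u^2*v + 5*u^2/4 + 9*u*v/4 + v^2}; counting standard monomials gives mu = 9. Corank 2; j^3 = (u + v)*(5*u + 4*v)^2 has shape L^2 M (L != M), so D-series; mu = 9 gives D_9.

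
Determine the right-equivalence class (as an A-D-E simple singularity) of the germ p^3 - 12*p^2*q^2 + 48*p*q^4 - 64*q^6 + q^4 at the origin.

E_6

The Hessian of f at 0 has rank 0. Corank 2; j^3 = p^3 is a perfect cube, so E-series; the 4-jet and mu = 6 give E_6.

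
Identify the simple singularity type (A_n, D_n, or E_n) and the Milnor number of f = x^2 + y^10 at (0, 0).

Type A_9, Milnor number mu = 9.

The Hessian of f at 0 is [[2, 0], [0, 0]] with rank 1, so corank 1. A Groebner basis of the Jacobian ideal J(f) in C{x,y} is {y^9, x}; counting standard monomials gives mu = 9. Corank 1: A-series; mu = 9 gives A_9.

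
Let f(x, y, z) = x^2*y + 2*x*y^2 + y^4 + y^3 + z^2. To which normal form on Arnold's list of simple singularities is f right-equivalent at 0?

D_{5}

The Hessian of f at 0 has rank 1. Corank 2; j^3 = y*(x + y)^2 has shape L^2 M (L != M), so D-series; mu = 5 gives D_5.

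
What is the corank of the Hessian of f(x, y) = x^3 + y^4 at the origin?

2

The Hessian at 0 is [[0, 0], [0, 0]] of rank 0; hence corank 2.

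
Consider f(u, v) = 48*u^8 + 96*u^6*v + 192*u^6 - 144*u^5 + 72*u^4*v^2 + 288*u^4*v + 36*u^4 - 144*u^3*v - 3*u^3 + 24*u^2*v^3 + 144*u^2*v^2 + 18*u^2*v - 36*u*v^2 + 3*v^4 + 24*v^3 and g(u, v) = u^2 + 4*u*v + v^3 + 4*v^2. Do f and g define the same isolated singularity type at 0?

No.

The Hessian of f at 0 is [[0, 0], [0, 0]] with rank 0, so corank 2. A Groebner basis of the Jacobian ideal J(f) in C{u,v} is {u^3 - 3*u^2/8 + 3*u*v/2 - 3*v^2/2, u^2*v - u^2/8 + u*v/2 - v^2/2, -u^2/32 + u*v^2 + u*v/8 - v^2/8, v^3}; counting standard monomials gives mu = 6. Corank 2; j^3 = -3*(u - 2*v)^3 is a perfect cube, so E-series; the 4-jet and mu = 6 give E_6. The Hessian of g at 0 is [[2, 4], [4, 8]] with rank 1, so corank 1. A Groebner basis of the Jacobian ideal J(g) in C{u,v} is {v^2, u + 2*v}; counting standard monomials gives mu = 2. Corank 1: A-series; mu = 2 gives A_2. f is E_6 but g is A_2, hence not right-equivalent.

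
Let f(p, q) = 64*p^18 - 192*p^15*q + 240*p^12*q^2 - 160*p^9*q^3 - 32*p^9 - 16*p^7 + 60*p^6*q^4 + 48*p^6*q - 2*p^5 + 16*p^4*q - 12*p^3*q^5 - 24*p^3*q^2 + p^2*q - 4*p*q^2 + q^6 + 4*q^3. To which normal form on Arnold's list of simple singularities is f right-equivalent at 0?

The Hessian of f at 0 has rank 0. Corank 2; j^3 = q*(p - 2*q)^2 has shape L^2 M (L != M), so D-series; mu = 7 gives D_7.

D7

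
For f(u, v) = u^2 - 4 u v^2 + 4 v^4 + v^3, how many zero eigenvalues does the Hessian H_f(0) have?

Hessian at 0 has rank 1.

1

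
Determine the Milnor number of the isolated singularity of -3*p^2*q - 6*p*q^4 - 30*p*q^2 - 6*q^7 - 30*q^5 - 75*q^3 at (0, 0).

The Hessian of f at 0 has rank 0. Corank 2; j^3 = -3*q*(p + 5*q)^2 has shape L^2 M (L != M), so D-series; mu = 8 gives D_8.

8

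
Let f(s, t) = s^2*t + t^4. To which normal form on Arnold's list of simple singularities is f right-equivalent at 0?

D_5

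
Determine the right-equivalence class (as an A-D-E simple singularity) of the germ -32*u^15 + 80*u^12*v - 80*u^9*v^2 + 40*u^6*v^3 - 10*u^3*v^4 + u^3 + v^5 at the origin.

E8

The Hessian of f at 0 is [[0, 0], [0, 0]] with rank 0, so corank 2. A Groebner basis of the Jacobian ideal J(f) in C{u,v} is {v^4, u^2}; counting standard monomials gives mu = 8. Corank 2; j^3 = u^3 is a perfect cube, so E-series; the 5-jet and mu = 8 give E_8.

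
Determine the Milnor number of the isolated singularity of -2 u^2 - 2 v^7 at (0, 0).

The Hessian of f at 0 has rank 1. Corank 1: A-series; mu = 6 gives A_6.

6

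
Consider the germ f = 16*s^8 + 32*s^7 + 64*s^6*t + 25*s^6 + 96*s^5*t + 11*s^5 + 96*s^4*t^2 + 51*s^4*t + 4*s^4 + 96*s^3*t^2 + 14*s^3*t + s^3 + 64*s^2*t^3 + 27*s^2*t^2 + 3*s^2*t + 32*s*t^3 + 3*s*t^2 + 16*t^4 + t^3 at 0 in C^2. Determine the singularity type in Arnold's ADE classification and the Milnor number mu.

Type E_6, Milnor number mu = 6.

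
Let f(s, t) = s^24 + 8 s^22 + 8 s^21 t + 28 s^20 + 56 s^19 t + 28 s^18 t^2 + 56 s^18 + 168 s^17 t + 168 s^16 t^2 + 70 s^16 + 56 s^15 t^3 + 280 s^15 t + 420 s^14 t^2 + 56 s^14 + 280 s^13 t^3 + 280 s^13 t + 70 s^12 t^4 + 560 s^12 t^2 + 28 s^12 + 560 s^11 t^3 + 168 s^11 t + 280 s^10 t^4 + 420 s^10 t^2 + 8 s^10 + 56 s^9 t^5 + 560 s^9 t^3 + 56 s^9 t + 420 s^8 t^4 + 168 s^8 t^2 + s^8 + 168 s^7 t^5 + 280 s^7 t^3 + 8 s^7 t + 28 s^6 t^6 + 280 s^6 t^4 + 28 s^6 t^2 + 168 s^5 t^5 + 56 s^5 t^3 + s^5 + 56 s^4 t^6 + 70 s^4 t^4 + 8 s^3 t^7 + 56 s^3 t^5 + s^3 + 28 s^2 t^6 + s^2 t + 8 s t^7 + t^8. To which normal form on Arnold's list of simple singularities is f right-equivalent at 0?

The Hessian of f at 0 has rank 0. Corank 2; j^3 = s^2*(s + t) has shape L^2 M (L != M), so D-series; mu = 9 gives D_9.

D9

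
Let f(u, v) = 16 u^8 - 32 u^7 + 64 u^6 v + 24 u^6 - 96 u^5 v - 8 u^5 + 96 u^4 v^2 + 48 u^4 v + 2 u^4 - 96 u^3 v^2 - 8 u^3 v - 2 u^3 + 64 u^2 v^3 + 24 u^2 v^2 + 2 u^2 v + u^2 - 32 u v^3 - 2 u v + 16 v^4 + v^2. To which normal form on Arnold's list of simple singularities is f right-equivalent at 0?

A_3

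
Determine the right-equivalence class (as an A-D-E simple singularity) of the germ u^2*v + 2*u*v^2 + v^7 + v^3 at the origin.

D8

The Hessian of f at 0 has rank 0. Corank 2; j^3 = v*(u + v)^2 has shape L^2 M (L != M), so D-series; mu = 8 gives D_8.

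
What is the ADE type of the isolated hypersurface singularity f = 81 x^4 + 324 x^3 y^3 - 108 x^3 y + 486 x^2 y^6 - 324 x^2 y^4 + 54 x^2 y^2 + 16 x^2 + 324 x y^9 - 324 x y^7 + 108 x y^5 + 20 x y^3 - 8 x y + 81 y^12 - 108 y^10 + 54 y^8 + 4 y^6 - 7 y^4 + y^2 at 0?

A_{3}

The Hessian of f at 0 has rank 1. Corank 1: A-series; mu = 3 gives A_3.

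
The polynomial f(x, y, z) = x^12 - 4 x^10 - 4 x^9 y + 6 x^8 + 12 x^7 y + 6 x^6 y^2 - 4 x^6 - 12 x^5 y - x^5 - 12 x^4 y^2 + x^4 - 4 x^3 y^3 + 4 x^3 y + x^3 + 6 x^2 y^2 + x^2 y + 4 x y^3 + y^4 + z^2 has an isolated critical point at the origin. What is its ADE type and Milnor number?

Type D_{5}, Milnor number mu = 5.

The Hessian of f at 0 has rank 1. Corank 2; j^3 = x^2*(x + y) has shape L^2 M (L != M), so D-series; mu = 5 gives D_5.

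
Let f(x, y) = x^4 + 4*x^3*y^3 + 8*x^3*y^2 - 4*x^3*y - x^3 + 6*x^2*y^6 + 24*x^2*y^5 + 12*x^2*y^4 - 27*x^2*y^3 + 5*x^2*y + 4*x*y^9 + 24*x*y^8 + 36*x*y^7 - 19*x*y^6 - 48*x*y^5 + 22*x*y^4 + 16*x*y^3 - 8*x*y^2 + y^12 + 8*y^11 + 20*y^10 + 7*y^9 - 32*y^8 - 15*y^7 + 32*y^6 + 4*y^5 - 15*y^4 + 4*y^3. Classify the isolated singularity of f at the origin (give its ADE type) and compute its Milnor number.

The Hessian of f at 0 is [[0, 0], [0, 0]] with rank 0, so corank 2. A Groebner basis of the Jacobian ideal J(f) in C{x,y} is {x*y^2 + x*y/3 - 2*y^2/3, x*y/6 + y^3 - y^2/3, x^2 - 10*x*y/3 + 8*y^2/3}; counting standard monomials gives mu = 5. Corank 2; j^3 = -(x - 2*y)^2*(x - y) has shape L^2 M (L != M), so D-series; mu = 5 gives D_5.

Type D5, Milnor number mu = 5.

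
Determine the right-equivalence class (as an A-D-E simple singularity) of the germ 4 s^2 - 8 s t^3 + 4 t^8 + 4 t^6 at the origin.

The Hessian of f at 0 is [[8, 0], [0, 0]] with rank 1, so corank 1. A Groebner basis of the Jacobian ideal J(f) in C{s,t} is {s^3, s^2*t, -s + t^3}; counting standard monomials gives mu = 7. Corank 1: A-series; mu = 7 gives A_7.

A_7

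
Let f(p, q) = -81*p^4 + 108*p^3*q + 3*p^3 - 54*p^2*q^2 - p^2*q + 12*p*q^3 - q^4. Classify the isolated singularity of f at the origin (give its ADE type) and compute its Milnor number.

Type D_5, Milnor number mu = 5.

The Hessian of f at 0 is [[0, 0], [0, 0]] with rank 0, so corank 2. A Groebner basis of the Jacobian ideal J(f) in C{p,q} is {p*q^2, p*q/12 + q^3, p^2 - p*q/3}; counting standard monomials gives mu = 5. Corank 2; j^3 = p^2*(3*p - q) has shape L^2 M (L != M), so D-series; mu = 5 gives D_5.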